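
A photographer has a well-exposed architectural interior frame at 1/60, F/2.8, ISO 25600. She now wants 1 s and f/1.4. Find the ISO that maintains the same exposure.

Shutter speed: 1/60 → 1/30 → 1/15 → 1/8 → 1/4 → 1/2 → 1 — 6 stops longer (brighter).
Aperture: f/2.8 → f/2 → f/1.4 — 2 stops larger aperture (brighter).
Net change so far: 8 stops brighter. Offset with the ISO: 25600 → 12800 → 6400 → 3200 → 1600 → 800 → 400 → 200 → 100.

ISO 100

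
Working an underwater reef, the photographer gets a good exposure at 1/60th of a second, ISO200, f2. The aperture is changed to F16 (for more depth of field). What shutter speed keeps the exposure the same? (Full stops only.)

Aperture: f/2 → f/2.8 → f/4 → f/5.6 → f/8 → f/11 → f/16 — 6 stops narrower (darker).
Need 6 stops brighter from the shutter speed: 1/60 → 1/30 → 1/15 → 1/8 → 1/4 → 1/2 → 1.

1 s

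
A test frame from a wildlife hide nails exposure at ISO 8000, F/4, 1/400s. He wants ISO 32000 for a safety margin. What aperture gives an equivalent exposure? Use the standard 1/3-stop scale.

ISO: 8000 → 10000 → 12800 → 16000 → 20000 → 25600 → 32000 — 2 stops raised (brighter).
Need 2 stops darker from the aperture: f/4 → f/4.5 → f/5 → f/5.6 → f/6.3 → f/7.1 → f/8.

f/8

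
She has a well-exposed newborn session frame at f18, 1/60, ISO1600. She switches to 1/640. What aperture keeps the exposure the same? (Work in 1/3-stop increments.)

f/5.6

Shutter speed: 1/60 → 1/80 → 1/100 → 1/125 → 1/160 → 1/200 → 1/250 → 1/320 → 1/400 → 1/500 → 1/640 — 3 1/3 stops shorter (darker).
Need 3 1/3 stops brighter from the aperture: f/18 → f/16 → f/14 → f/13 → f/11 → f/10 → f/9 → f/8 → f/7.1 → f/6.3 → f/5.6.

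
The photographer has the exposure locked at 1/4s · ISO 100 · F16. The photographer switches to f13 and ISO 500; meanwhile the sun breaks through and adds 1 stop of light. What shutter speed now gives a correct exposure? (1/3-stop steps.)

1/60s

Scene light: 1 stop brighter.
Aperture: f/16 → f/14 → f/13 — 2/3 stop opened up (brighter).
ISO: 100 → 125 → 160 → 200 → 250 → 320 → 400 → 500 — 2 1/3 stops higher (brighter).
Net so far: 4 stops brighter. Shutter speed: 1/4 → 1/5 → 1/6 → 1/8 → 1/10 → 1/13 → 1/15 → 1/20 → 1/25 → 1/30 → 1/40 → 1/50 → 1/60.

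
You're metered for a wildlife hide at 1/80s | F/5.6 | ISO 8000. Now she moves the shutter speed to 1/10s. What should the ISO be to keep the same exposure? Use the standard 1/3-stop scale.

ISO 1000

Shutter speed: 1/80 → 1/60 → 1/50 → 1/40 → 1/30 → 1/25 → 1/20 → 1/15 → 1/13 → 1/10 — 3 stops longer (brighter).
Need 3 stops darker from the ISO: 8000 → 6400 → 5000 → 4000 → 3200 → 2500 → 2000 → 1600 → 1250 → 1000.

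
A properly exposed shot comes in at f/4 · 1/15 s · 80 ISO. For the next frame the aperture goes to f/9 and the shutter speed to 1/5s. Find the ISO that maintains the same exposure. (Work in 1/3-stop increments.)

Aperture: f/4 → f/4.5 → f/5 → f/5.6 → f/6.3 → f/7.1 → f/8 → f/9 — 2 1/3 stops narrower (darker).
Shutter speed: 1/15 → 1/13 → 1/10 → 1/8 → 1/6 → 1/5 — 1 2/3 stops longer (brighter).
Net change so far: 2/3 stop darker. Offset with the ISO: 80 → 100 → 125.

ISO 125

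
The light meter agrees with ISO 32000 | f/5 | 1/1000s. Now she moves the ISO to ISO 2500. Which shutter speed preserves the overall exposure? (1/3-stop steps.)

ISO: 32000 → 25600 → 20000 → 16000 → 12800 → 10000 → 8000 → 6400 → 5000 → 4000 → 3200 → 2500 — 3 2/3 stops dropped (darker).
Need 3 2/3 stops brighter from the shutter speed: 1/1000 → 1/800 → 1/640 → 1/500 → 1/400 → 1/320 → 1/250 → 1/200 → 1/160 → 1/125 → 1/100 → 1/80.

1/80s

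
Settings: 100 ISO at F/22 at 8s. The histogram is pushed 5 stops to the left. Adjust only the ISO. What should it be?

ISO 3200

Underexposed by 5 stops → need 5 stops brighter.
ISO: 100 → 200 → 400 → 800 → 1600 → 3200.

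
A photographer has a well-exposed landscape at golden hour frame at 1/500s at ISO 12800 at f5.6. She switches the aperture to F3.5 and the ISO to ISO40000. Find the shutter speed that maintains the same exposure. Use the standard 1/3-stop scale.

1/4000s

Aperture: f/5.6 → f/5 → f/4.5 → f/4 → f/3.5 — 1 1/3 stops wider (brighter).
ISO: 12800 → 16000 → 20000 → 25600 → 32000 → 40000 — 1 2/3 stops raised (brighter).
Net change so far: 3 stops brighter. Offset with the shutter speed: 1/500 → 1/640 → 1/800 → 1/1000 → 1/1250 → 1/1600 → 1/2000 → 1/2500 → 1/3200 → 1/4000.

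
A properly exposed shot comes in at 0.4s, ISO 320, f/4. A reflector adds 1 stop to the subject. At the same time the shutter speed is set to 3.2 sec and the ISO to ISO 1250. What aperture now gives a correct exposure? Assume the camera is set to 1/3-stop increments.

f/32

Scene light: 1 stop brighter.
Shutter speed: 0.4 → 0.5 → 0.6 → 0.8 → 1 → 1.3 → 1.6 → 2 → 2.5 → 3.2 — 3 stops longer (brighter).
ISO: 320 → 400 → 500 → 640 → 800 → 1000 → 1250 — 2 stops raised (brighter).
Net so far: 6 stops brighter. Aperture: f/4 → f/4.5 → f/5 → f/5.6 → f/6.3 → f/7.1 → f/8 → f/9 → f/10 → f/11 → f/13 → f/14 → f/16 → f/18 → f/20 → f/22 → f/25 → f/29 → f/32.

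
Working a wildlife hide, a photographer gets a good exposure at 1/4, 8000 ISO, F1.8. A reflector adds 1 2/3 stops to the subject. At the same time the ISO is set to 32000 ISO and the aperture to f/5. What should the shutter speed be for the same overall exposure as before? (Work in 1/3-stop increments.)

1/6s

Scene light: 1 2/3 stops brighter.
ISO: 8000 → 10000 → 12800 → 16000 → 20000 → 25600 → 32000 — 2 stops raised (brighter).
Aperture: f/1.8 → f/2 → f/2.2 → f/2.5 → f/2.8 → f/3.2 → f/3.5 → f/4 → f/4.5 → f/5 — 3 stops stopped down (darker).
Net so far: 2/3 stop brighter. Shutter speed: 1/4 → 1/5 → 1/6.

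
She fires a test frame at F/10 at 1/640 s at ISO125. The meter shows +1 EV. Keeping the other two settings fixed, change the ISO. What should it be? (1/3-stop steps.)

ISO 64

Overexposed by 1 stop → need 1 stop darker.
ISO: 125 → 100 → 80 → 64.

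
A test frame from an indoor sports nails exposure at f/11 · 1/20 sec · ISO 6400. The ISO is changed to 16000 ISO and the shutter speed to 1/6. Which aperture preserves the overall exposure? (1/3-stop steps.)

f/32

ISO: 6400 → 8000 → 10000 → 12800 → 16000 — 1 1/3 stops higher (brighter).
Shutter speed: 1/20 → 1/15 → 1/13 → 1/10 → 1/8 → 1/6 — 1 2/3 stops slower (brighter).
Net change so far: 3 stops brighter. Offset with the aperture: f/11 → f/13 → f/14 → f/16 → f/18 → f/20 → f/22 → f/25 → f/29 → f/32.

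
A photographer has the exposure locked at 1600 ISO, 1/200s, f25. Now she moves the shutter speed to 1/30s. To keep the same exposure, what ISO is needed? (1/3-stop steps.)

ISO 250

Shutter speed: 1/200 → 1/160 → 1/125 → 1/100 → 1/80 → 1/60 → 1/50 → 1/40 → 1/30 — 2 2/3 stops longer (brighter).
Need 2 2/3 stops darker from the ISO: 1600 → 1250 → 1000 → 800 → 640 → 500 → 400 → 320 → 250.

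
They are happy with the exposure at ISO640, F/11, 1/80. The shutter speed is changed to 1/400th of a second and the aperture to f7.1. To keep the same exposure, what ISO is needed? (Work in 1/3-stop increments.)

Shutter speed: 1/80 → 1/100 → 1/125 → 1/160 → 1/200 → 1/250 → 1/320 → 1/400 — 2 1/3 stops shorter (darker).
Aperture: f/11 → f/10 → f/9 → f/8 → f/7.1 — 1 1/3 stops wider (brighter).
Net change so far: 1 stop darker. Offset with the ISO: 640 → 800 → 1000 → 1250.

ISO 1250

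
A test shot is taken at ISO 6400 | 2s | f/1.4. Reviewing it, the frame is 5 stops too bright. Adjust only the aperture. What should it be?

f/8

Overexposed by 5 stops → need 5 stops darker.
Aperture: f/1.4 → f/2 → f/2.8 → f/4 → f/5.6 → f/8.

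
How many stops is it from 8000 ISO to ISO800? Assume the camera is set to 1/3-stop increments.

3 1/3 stops

8000 → 6400 → 5000 → 4000 → 3200 → 2500 → 2000 → 1600 → 1250 → 1000 → 800 — count the steps: 10 third-stops = 3 1/3 stops.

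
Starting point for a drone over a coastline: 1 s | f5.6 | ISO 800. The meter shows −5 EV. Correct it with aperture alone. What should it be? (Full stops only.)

f/1.0

Underexposed by 5 stops → need 5 stops brighter.
Aperture: f/5.6 → f/4 → f/2.8 → f/2 → f/1.4 → f/1.0.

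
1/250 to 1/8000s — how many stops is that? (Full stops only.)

5 stops

1/250 → 1/500 → 1/1000 → 1/2000 → 1/4000 → 1/8000 — count the steps: 5 stops.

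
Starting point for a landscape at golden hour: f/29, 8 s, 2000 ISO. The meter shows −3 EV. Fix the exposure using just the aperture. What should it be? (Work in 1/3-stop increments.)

f/10

Underexposed by 3 stops → need 3 stops brighter.
Aperture: f/29 → f/25 → f/22 → f/20 → f/18 → f/16 → f/14 → f/13 → f/11 → f/10.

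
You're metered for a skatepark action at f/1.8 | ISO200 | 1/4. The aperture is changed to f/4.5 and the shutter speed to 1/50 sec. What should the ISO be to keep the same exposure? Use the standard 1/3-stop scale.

ISO 16000

Aperture: f/1.8 → f/2 → f/2.2 → f/2.5 → f/2.8 → f/3.2 → f/3.5 → f/4 → f/4.5 — 2 2/3 stops stopped down (darker).
Shutter speed: 1/4 → 1/5 → 1/6 → 1/8 → 1/10 → 1/13 → 1/15 → 1/20 → 1/25 → 1/30 → 1/40 → 1/50 — 3 2/3 stops shorter (darker).
Net change so far: 6 1/3 stops darker. Offset with the ISO: 200 → 250 → 320 → 400 → 500 → 640 → 800 → 1000 → 1250 → 1600 → 2000 → 2500 → 3200 → 4000 → 5000 → 6400 → 8000 → 10000 → 12800 → 16000.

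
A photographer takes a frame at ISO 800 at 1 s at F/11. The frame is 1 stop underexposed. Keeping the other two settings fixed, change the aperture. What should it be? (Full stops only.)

Underexposed by 1 stop → need 1 stop brighter.
Aperture: f/11 → f/8.

f/8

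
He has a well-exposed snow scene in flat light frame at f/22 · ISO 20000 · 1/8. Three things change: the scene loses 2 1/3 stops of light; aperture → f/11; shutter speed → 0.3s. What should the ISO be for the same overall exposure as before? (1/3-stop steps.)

Scene light: 2 1/3 stops darker.
Aperture: f/22 → f/20 → f/18 → f/16 → f/14 → f/13 → f/11 — 2 stops larger aperture (brighter).
Shutter speed: 1/8 → 1/6 → 1/5 → 1/4 → 0.3 — 1 1/3 stops longer (brighter).
Net so far: 1 stop brighter. ISO: 20000 → 16000 → 12800 → 10000.

ISO 10000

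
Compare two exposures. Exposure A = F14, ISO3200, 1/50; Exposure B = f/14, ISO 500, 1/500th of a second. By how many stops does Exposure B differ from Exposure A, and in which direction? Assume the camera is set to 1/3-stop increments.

Aperture: unchanged.
Shutter speed: 1/50 → 1/60 → 1/80 → 1/100 → 1/125 → 1/160 → 1/200 → 1/250 → 1/320 → 1/400 → 1/500 — 3 1/3 stops shorter (darker).
ISO: 3200 → 2500 → 2000 → 1600 → 1250 → 1000 → 800 → 640 → 500 — 2 2/3 stops lower (darker).
Net: −3 1/3 −2 2/3 = −6 stops.

6 stops darker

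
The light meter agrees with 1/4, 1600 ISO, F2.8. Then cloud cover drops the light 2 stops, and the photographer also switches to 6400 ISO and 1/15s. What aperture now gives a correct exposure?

Scene light: 2 stops darker.
ISO: 1600 → 3200 → 6400 — 2 stops higher (brighter).
Shutter speed: 1/4 → 1/8 → 1/15 — 2 stops faster (darker).
Net so far: 2 stops darker. Aperture: f/2.8 → f/2 → f/1.4.

f/1.4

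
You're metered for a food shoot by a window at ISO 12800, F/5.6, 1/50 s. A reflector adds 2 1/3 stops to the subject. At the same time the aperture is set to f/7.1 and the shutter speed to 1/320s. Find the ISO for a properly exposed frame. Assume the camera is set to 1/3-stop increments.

Scene light: 2 1/3 stops brighter.
Aperture: f/5.6 → f/6.3 → f/7.1 — 2/3 stop smaller aperture (darker).
Shutter speed: 1/50 → 1/60 → 1/80 → 1/100 → 1/125 → 1/160 → 1/200 → 1/250 → 1/320 — 2 2/3 stops faster (darker).
Net so far: 1 stop darker. ISO: 12800 → 16000 → 20000 → 25600.

ISO 25600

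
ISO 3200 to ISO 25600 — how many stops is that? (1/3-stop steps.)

3 stops

3200 → 4000 → 5000 → 6400 → 8000 → 10000 → 12800 → 16000 → 20000 → 25600 — count the steps: 9 third-stops = 3 stops.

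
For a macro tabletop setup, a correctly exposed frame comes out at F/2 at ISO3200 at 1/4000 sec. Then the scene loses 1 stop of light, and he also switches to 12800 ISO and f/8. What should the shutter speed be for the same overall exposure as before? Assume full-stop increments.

Scene light: 1 stop darker.
ISO: 3200 → 6400 → 12800 — 2 stops higher (brighter).
Aperture: f/2 → f/2.8 → f/4 → f/5.6 → f/8 — 4 stops narrower (darker).
Net so far: 3 stops darker. Shutter speed: 1/4000 → 1/2000 → 1/1000 → 1/500.

1/500s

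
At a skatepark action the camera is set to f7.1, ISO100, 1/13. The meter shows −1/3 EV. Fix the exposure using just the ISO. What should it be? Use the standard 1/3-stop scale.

Underexposed by 1/3 stop → need 1/3 stop brighter.
ISO: 100 → 125.

ISO 125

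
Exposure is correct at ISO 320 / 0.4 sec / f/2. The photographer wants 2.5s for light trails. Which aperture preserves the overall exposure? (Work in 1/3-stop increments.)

f/5

Shutter speed: 0.4 → 0.5 → 0.6 → 0.8 → 1 → 1.3 → 1.6 → 2 → 2.5 — 2 2/3 stops longer (brighter).
Need 2 2/3 stops darker from the aperture: f/2 → f/2.2 → f/2.5 → f/2.8 → f/3.2 → f/3.5 → f/4 → f/4.5 → f/5.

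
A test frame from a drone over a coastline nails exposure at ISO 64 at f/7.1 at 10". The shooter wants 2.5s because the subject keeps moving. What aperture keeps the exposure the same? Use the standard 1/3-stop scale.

Shutter speed: 10 → 8 → 6 → 5 → 4 → 3.2 → 2.5 — 2 stops shorter (darker).
Need 2 stops brighter from the aperture: f/7.1 → f/6.3 → f/5.6 → f/5 → f/4.5 → f/4 → f/3.5.

f/3.5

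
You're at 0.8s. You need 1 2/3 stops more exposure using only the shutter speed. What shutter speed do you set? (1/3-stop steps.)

Shutter speed: 0.8 → 1 → 1.3 → 1.6 → 2 → 2.5 — 1 2/3 stops slower (brighter).

2.5 s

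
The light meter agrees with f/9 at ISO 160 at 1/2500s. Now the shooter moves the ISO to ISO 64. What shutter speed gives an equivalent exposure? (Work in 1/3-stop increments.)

ISO: 160 → 125 → 100 → 80 → 64 — 1 1/3 stops dropped (darker).
Need 1 1/3 stops brighter from the shutter speed: 1/2500 → 1/2000 → 1/1600 → 1/1250 → 1/1000.

1/1000s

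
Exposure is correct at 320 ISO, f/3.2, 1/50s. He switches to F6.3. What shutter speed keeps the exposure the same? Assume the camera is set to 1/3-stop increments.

Aperture: f/3.2 → f/3.5 → f/4 → f/4.5 → f/5 → f/5.6 → f/6.3 — 2 stops smaller aperture (darker).
Need 2 stops brighter from the shutter speed: 1/50 → 1/40 → 1/30 → 1/25 → 1/20 → 1/15 → 1/13.

1/13s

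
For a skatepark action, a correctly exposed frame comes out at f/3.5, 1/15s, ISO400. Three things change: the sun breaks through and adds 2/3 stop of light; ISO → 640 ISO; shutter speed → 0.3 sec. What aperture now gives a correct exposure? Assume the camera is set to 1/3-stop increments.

f/13

Scene light: 2/3 stop brighter.
ISO: 400 → 500 → 640 — 2/3 stop higher (brighter).
Shutter speed: 1/15 → 1/13 → 1/10 → 1/8 → 1/6 → 1/5 → 1/4 → 0.3 — 2 1/3 stops longer (brighter).
Net so far: 3 2/3 stops brighter. Aperture: f/3.5 → f/4 → f/4.5 → f/5 → f/5.6 → f/6.3 → f/7.1 → f/8 → f/9 → f/10 → f/11 → f/13.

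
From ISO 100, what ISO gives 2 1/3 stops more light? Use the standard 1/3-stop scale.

ISO 500

ISO: 100 → 125 → 160 → 200 → 250 → 320 → 400 → 500 — 2 1/3 stops higher (brighter).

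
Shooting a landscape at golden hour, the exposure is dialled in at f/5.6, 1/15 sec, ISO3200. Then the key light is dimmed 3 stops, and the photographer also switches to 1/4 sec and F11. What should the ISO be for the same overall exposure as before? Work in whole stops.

ISO 25600

Scene light: 3 stops darker.
Shutter speed: 1/15 → 1/8 → 1/4 — 2 stops longer (brighter).
Aperture: f/5.6 → f/8 → f/11 — 2 stops narrower (darker).
Net so far: 3 stops darker. ISO: 3200 → 6400 → 12800 → 25600.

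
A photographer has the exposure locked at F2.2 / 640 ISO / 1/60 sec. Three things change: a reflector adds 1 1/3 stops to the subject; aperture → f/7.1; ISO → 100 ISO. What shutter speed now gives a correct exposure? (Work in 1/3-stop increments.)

0.4 s

Scene light: 1 1/3 stops brighter.
Aperture: f/2.2 → f/2.5 → f/2.8 → f/3.2 → f/3.5 → f/4 → f/4.5 → f/5 → f/5.6 → f/6.3 → f/7.1 — 3 1/3 stops stopped down (darker).
ISO: 640 → 500 → 400 → 320 → 250 → 200 → 160 → 125 → 100 — 2 2/3 stops dropped (darker).
Net so far: 4 2/3 stops darker. Shutter speed: 1/60 → 1/50 → 1/40 → 1/30 → 1/25 → 1/20 → 1/15 → 1/13 → 1/10 → 1/8 → 1/6 → 1/5 → 1/4 → 0.3 → 0.4.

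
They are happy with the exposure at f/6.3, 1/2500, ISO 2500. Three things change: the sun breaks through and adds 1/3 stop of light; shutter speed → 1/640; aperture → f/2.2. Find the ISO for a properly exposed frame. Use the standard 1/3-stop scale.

Scene light: 1/3 stop brighter.
Shutter speed: 1/2500 → 1/2000 → 1/1600 → 1/1250 → 1/1000 → 1/800 → 1/640 — 2 stops slower (brighter).
Aperture: f/6.3 → f/5.6 → f/5 → f/4.5 → f/4 → f/3.5 → f/3.2 → f/2.8 → f/2.5 → f/2.2 — 3 stops larger aperture (brighter).
Net so far: 5 1/3 stops brighter. ISO: 2500 → 2000 → 1600 → 1250 → 1000 → 800 → 640 → 500 → 400 → 320 → 250 → 200 → 160 → 125 → 100 → 80 → 64.

ISO 64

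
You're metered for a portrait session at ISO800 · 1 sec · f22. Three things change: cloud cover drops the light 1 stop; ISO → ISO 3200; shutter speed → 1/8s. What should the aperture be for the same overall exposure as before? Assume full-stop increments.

Scene light: 1 stop darker.
ISO: 800 → 1600 → 3200 — 2 stops raised (brighter).
Shutter speed: 1 → 1/2 → 1/4 → 1/8 — 3 stops faster (darker).
Net so far: 2 stops darker. Aperture: f/22 → f/16 → f/11.

f/11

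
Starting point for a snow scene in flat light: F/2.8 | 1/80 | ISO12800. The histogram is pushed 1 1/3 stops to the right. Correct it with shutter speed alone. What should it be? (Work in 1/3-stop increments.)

1/200s

Overexposed by 1 1/3 stops → need 1 1/3 stops darker.
Shutter speed: 1/80 → 1/100 → 1/125 → 1/160 → 1/200.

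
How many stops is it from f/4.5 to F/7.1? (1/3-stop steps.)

1 1/3 stops

f/4.5 → f/5 → f/5.6 → f/6.3 → f/7.1 — count the steps: 4 third-stops = 1 1/3 stops.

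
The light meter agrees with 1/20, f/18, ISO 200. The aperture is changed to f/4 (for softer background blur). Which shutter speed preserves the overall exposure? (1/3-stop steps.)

1/400s

Aperture: f/18 → f/16 → f/14 → f/13 → f/11 → f/10 → f/9 → f/8 → f/7.1 → f/6.3 → f/5.6 → f/5 → f/4.5 → f/4 — 4 1/3 stops wider (brighter).
Need 4 1/3 stops darker from the shutter speed: 1/20 → 1/25 → 1/30 → 1/40 → 1/50 → 1/60 → 1/80 → 1/100 → 1/125 → 1/160 → 1/200 → 1/250 → 1/320 → 1/400.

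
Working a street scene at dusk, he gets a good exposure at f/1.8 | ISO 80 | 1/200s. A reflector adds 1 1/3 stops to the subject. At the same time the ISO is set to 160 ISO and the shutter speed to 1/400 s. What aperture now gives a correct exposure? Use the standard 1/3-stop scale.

Scene light: 1 1/3 stops brighter.
ISO: 80 → 100 → 125 → 160 — 1 stop higher (brighter).
Shutter speed: 1/200 → 1/250 → 1/320 → 1/400 — 1 stop faster (darker).
Net so far: 1 1/3 stops brighter. Aperture: f/1.8 → f/2 → f/2.2 → f/2.5 → f/2.8.

f/2.8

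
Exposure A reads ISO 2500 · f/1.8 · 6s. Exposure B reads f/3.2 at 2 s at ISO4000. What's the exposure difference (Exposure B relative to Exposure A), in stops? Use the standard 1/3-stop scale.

Aperture: f/1.8 → f/2 → f/2.2 → f/2.5 → f/2.8 → f/3.2 — 1 2/3 stops narrower (darker).
Shutter speed: 6 → 5 → 4 → 3.2 → 2.5 → 2 — 1 2/3 stops shorter (darker).
ISO: 2500 → 3200 → 4000 — 2/3 stop raised (brighter).
Net: −1 2/3 −1 2/3 +2/3 = −2 2/3 stops.

2 2/3 stops darker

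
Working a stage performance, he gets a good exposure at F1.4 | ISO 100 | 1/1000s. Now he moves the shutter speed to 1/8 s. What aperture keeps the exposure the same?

f/16

Shutter speed: 1/1000 → 1/500 → 1/250 → 1/125 → 1/60 → 1/30 → 1/15 → 1/8 — 7 stops slower (brighter).
Need 7 stops darker from the aperture: f/1.4 → f/2 → f/2.8 → f/4 → f/5.6 → f/8 → f/11 → f/16.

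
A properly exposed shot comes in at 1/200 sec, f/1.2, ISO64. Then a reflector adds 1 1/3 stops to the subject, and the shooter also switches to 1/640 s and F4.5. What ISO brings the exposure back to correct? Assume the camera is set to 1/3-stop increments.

ISO 1000

Scene light: 1 1/3 stops brighter.
Shutter speed: 1/200 → 1/250 → 1/320 → 1/400 → 1/500 → 1/640 — 1 2/3 stops faster (darker).
Aperture: f/1.2 → f/1.4 → f/1.6 → f/1.8 → f/2 → f/2.2 → f/2.5 → f/2.8 → f/3.2 → f/3.5 → f/4 → f/4.5 — 3 2/3 stops stopped down (darker).
Net so far: 4 stops darker. ISO: 64 → 80 → 100 → 125 → 160 → 200 → 250 → 320 → 400 → 500 → 640 → 800 → 1000.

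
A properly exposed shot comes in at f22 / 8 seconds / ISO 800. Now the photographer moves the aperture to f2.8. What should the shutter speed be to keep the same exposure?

Aperture: f/22 → f/16 → f/11 → f/8 → f/5.6 → f/4 → f/2.8 — 6 stops opened up (brighter).
Need 6 stops darker from the shutter speed: 8 → 4 → 2 → 1 → 1/2 → 1/4 → 1/8.

1/8s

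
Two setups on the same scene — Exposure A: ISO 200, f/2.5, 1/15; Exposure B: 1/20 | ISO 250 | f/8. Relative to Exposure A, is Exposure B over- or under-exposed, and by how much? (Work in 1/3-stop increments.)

Aperture: f/2.5 → f/2.8 → f/3.2 → f/3.5 → f/4 → f/4.5 → f/5 → f/5.6 → f/6.3 → f/7.1 → f/8 — 3 1/3 stops narrower (darker).
Shutter speed: 1/15 → 1/20 — 1/3 stop faster (darker).
ISO: 200 → 250 — 1/3 stop higher (brighter).
Net: −3 1/3 −1/3 +1/3 = −3 1/3 stops.

3 1/3 stops darker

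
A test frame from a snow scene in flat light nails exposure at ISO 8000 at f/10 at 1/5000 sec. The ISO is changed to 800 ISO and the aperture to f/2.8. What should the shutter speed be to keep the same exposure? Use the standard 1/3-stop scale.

ISO: 8000 → 6400 → 5000 → 4000 → 3200 → 2500 → 2000 → 1600 → 1250 → 1000 → 800 — 3 1/3 stops lower (darker).
Aperture: f/10 → f/9 → f/8 → f/7.1 → f/6.3 → f/5.6 → f/5 → f/4.5 → f/4 → f/3.5 → f/3.2 → f/2.8 — 3 2/3 stops wider (brighter).
Net change so far: 1/3 stop brighter. Offset with the shutter speed: 1/5000 → 1/6400.

1/6400s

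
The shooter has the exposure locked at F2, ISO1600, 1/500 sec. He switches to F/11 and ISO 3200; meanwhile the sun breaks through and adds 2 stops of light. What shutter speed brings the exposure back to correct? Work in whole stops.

1/125s

Scene light: 2 stops brighter.
Aperture: f/2 → f/2.8 → f/4 → f/5.6 → f/8 → f/11 — 5 stops narrower (darker).
ISO: 1600 → 3200 — 1 stop higher (brighter).
Net so far: 2 stops darker. Shutter speed: 1/500 → 1/250 → 1/125.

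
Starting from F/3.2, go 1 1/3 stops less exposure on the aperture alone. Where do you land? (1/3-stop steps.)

f/5

Aperture: f/3.2 → f/3.5 → f/4 → f/4.5 → f/5 — 1 1/3 stops smaller aperture (darker).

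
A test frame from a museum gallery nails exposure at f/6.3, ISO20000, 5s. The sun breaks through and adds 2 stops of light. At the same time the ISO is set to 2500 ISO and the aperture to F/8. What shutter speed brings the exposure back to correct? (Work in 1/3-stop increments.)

15 s

Scene light: 2 stops brighter.
ISO: 20000 → 16000 → 12800 → 10000 → 8000 → 6400 → 5000 → 4000 → 3200 → 2500 — 3 stops dropped (darker).
Aperture: f/6.3 → f/7.1 → f/8 — 2/3 stop narrower (darker).
Net so far: 1 2/3 stops darker. Shutter speed: 5 → 6 → 8 → 10 → 13 → 15.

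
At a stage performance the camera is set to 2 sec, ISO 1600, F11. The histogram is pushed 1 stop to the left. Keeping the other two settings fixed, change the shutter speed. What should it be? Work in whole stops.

4 s

Underexposed by 1 stop → need 1 stop brighter.
Shutter speed: 2 → 4.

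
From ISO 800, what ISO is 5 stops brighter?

ISO: 800 → 1600 → 3200 → 6400 → 12800 → 25600 — 5 stops higher (brighter).

ISO 25600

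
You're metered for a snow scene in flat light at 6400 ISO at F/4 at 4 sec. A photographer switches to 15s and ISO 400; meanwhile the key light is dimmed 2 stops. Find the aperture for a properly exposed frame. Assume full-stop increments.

f/1.0

Scene light: 2 stops darker.
Shutter speed: 4 → 8 → 15 — 2 stops longer (brighter).
ISO: 6400 → 3200 → 1600 → 800 → 400 — 4 stops lower (darker).
Net so far: 4 stops darker. Aperture: f/4 → f/2.8 → f/2 → f/1.4 → f/1.0.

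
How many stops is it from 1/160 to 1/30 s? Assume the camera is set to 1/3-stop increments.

2 1/3 stops

1/160 → 1/125 → 1/100 → 1/80 → 1/60 → 1/50 → 1/40 → 1/30 — count the steps: 7 third-stops = 2 1/3 stops.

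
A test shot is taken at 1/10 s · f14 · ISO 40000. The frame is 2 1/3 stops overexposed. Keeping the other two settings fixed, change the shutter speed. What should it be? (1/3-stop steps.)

1/50s

Overexposed by 2 1/3 stops → need 2 1/3 stops darker.
Shutter speed: 1/10 → 1/13 → 1/15 → 1/20 → 1/25 → 1/30 → 1/40 → 1/50.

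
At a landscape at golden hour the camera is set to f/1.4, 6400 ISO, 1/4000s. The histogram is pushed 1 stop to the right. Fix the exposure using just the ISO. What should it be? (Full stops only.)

ISO 3200

Overexposed by 1 stop → need 1 stop darker.
ISO: 6400 → 3200.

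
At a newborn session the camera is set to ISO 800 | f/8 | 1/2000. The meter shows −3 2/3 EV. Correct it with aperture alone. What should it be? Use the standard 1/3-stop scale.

f/2.2

Underexposed by 3 2/3 stops → need 3 2/3 stops brighter.
Aperture: f/8 → f/7.1 → f/6.3 → f/5.6 → f/5 → f/4.5 → f/4 → f/3.5 → f/3.2 → f/2.8 → f/2.5 → f/2.2.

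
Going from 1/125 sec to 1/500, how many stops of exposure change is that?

2 stops

1/125 → 1/250 → 1/500 — count the steps: 2 stops.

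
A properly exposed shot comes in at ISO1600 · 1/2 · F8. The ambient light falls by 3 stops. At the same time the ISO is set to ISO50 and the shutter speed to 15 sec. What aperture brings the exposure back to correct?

Scene light: 3 stops darker.
ISO: 1600 → 800 → 400 → 200 → 100 → 50 — 5 stops lower (darker).
Shutter speed: 1/2 → 1 → 2 → 4 → 8 → 15 — 5 stops longer (brighter).
Net so far: 3 stops darker. Aperture: f/8 → f/5.6 → f/4 → f/2.8.

f/2.8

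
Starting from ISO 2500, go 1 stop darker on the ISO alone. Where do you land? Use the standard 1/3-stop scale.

ISO: 2500 → 2000 → 1600 → 1250 — 1 stop lower (darker).

ISO 1250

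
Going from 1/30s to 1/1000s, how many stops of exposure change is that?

1/30 → 1/60 → 1/125 → 1/250 → 1/500 → 1/1000 — count the steps: 5 stops.

5 stops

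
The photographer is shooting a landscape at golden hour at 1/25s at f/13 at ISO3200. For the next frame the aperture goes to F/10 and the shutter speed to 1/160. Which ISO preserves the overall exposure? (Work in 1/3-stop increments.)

ISO 12800

Aperture: f/13 → f/11 → f/10 — 2/3 stop larger aperture (brighter).
Shutter speed: 1/25 → 1/30 → 1/40 → 1/50 → 1/60 → 1/80 → 1/100 → 1/125 → 1/160 — 2 2/3 stops shorter (darker).
Net change so far: 2 stops darker. Offset with the ISO: 3200 → 4000 → 5000 → 6400 → 8000 → 10000 → 12800.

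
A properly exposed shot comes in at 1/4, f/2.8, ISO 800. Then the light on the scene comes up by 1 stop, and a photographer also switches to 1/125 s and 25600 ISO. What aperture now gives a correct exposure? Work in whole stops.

f/4

Scene light: 1 stop brighter.
Shutter speed: 1/4 → 1/8 → 1/15 → 1/30 → 1/60 → 1/125 — 5 stops shorter (darker).
ISO: 800 → 1600 → 3200 → 6400 → 12800 → 25600 — 5 stops higher (brighter).
Net so far: 1 stop brighter. Aperture: f/2.8 → f/4.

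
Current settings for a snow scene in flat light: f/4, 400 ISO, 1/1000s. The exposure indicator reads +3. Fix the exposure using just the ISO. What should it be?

ISO 50

Overexposed by 3 stops → need 3 stops darker.
ISO: 400 → 200 → 100 → 50.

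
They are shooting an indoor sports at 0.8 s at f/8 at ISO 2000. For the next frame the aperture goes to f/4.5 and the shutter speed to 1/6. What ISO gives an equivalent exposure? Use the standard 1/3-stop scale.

ISO 3200

Aperture: f/8 → f/7.1 → f/6.3 → f/5.6 → f/5 → f/4.5 — 1 2/3 stops larger aperture (brighter).
Shutter speed: 0.8 → 0.6 → 0.5 → 0.4 → 0.3 → 1/4 → 1/5 → 1/6 — 2 1/3 stops faster (darker).
Net change so far: 2/3 stop darker. Offset with the ISO: 2000 → 2500 → 3200.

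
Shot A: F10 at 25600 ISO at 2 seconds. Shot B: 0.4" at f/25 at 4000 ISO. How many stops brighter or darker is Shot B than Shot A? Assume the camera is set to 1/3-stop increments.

Aperture: f/10 → f/11 → f/13 → f/14 → f/16 → f/18 → f/20 → f/22 → f/25 — 2 2/3 stops smaller aperture (darker).
Shutter speed: 2 → 1.6 → 1.3 → 1 → 0.8 → 0.6 → 0.5 → 0.4 — 2 1/3 stops shorter (darker).
ISO: 25600 → 20000 → 16000 → 12800 → 10000 → 8000 → 6400 → 5000 → 4000 — 2 2/3 stops dropped (darker).
Net: −2 2/3 −2 1/3 −2 2/3 = −7 2/3 stops.

7 2/3 stops darker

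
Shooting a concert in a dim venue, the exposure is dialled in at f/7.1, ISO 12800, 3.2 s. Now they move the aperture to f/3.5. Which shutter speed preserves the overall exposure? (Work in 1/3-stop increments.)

0.8 s

Aperture: f/7.1 → f/6.3 → f/5.6 → f/5 → f/4.5 → f/4 → f/3.5 — 2 stops larger aperture (brighter).
Need 2 stops darker from the shutter speed: 3.2 → 2.5 → 2 → 1.6 → 1.3 → 1 → 0.8.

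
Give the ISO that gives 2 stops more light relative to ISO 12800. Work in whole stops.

ISO: 12800 → 25600 → 51200 — 2 stops higher (brighter).

ISO 51200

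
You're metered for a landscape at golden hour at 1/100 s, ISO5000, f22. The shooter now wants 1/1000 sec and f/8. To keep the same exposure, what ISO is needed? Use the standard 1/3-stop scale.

ISO 6400

Shutter speed: 1/100 → 1/125 → 1/160 → 1/200 → 1/250 → 1/320 → 1/400 → 1/500 → 1/640 → 1/800 → 1/1000 — 3 1/3 stops faster (darker).
Aperture: f/22 → f/20 → f/18 → f/16 → f/14 → f/13 → f/11 → f/10 → f/9 → f/8 — 3 stops wider (brighter).
Net change so far: 1/3 stop darker. Offset with the ISO: 5000 → 6400.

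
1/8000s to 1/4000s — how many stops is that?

1 stop

1/8000 → 1/4000 — count the steps: 1 stop.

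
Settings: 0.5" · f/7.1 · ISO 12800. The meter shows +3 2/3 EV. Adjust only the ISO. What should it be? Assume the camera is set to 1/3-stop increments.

ISO 1000

Overexposed by 3 2/3 stops → need 3 2/3 stops darker.
ISO: 12800 → 10000 → 8000 → 6400 → 5000 → 4000 → 3200 → 2500 → 2000 → 1600 → 1250 → 1000.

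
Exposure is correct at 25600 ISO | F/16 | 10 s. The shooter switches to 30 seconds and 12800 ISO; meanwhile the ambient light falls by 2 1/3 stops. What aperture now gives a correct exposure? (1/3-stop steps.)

Scene light: 2 1/3 stops darker.
Shutter speed: 10 → 13 → 15 → 20 → 25 → 30 — 1 2/3 stops slower (brighter).
ISO: 25600 → 20000 → 16000 → 12800 — 1 stop dropped (darker).
Net so far: 1 2/3 stops darker. Aperture: f/16 → f/14 → f/13 → f/11 → f/10 → f/9.

f/9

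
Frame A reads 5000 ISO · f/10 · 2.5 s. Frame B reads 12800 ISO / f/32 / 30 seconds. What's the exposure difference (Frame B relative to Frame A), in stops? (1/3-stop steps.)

Aperture: f/10 → f/11 → f/13 → f/14 → f/16 → f/18 → f/20 → f/22 → f/25 → f/29 → f/32 — 3 1/3 stops smaller aperture (darker).
Shutter speed: 2.5 → 3.2 → 4 → 5 → 6 → 8 → 10 → 13 → 15 → 20 → 25 → 30 — 3 2/3 stops longer (brighter).
ISO: 5000 → 6400 → 8000 → 10000 → 12800 — 1 1/3 stops higher (brighter).
Net: −3 1/3 +3 2/3 +1 1/3 = +1 2/3 stops.

1 2/3 stops brighter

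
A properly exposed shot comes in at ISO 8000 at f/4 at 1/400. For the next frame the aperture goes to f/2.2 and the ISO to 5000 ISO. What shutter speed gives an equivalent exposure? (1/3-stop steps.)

1/800s

Aperture: f/4 → f/3.5 → f/3.2 → f/2.8 → f/2.5 → f/2.2 — 1 2/3 stops opened up (brighter).
ISO: 8000 → 6400 → 5000 — 2/3 stop dropped (darker).
Net change so far: 1 stop brighter. Offset with the shutter speed: 1/400 → 1/500 → 1/640 → 1/800.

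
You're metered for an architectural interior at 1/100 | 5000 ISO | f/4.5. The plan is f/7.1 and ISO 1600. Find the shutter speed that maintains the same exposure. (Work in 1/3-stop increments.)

Aperture: f/4.5 → f/5 → f/5.6 → f/6.3 → f/7.1 — 1 1/3 stops stopped down (darker).
ISO: 5000 → 4000 → 3200 → 2500 → 2000 → 1600 — 1 2/3 stops dropped (darker).
Net change so far: 3 stops darker. Offset with the shutter speed: 1/100 → 1/80 → 1/60 → 1/50 → 1/40 → 1/30 → 1/25 → 1/20 → 1/15 → 1/13.

1/13s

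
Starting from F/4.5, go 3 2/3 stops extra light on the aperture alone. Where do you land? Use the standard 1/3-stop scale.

f/1.2

Aperture: f/4.5 → f/4 → f/3.5 → f/3.2 → f/2.8 → f/2.5 → f/2.2 → f/2 → f/1.8 → f/1.6 → f/1.4 → f/1.2 — 3 2/3 stops wider (brighter).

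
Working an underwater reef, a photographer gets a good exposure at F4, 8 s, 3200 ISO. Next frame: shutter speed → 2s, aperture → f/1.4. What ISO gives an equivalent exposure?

Shutter speed: 8 → 4 → 2 — 2 stops shorter (darker).
Aperture: f/4 → f/2.8 → f/2 → f/1.4 — 3 stops wider (brighter).
Net change so far: 1 stop brighter. Offset with the ISO: 3200 → 1600.

ISO 1600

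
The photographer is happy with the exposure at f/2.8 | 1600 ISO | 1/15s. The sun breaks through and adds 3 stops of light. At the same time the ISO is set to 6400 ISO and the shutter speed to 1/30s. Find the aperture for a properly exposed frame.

Scene light: 3 stops brighter.
ISO: 1600 → 3200 → 6400 — 2 stops raised (brighter).
Shutter speed: 1/15 → 1/30 — 1 stop faster (darker).
Net so far: 4 stops brighter. Aperture: f/2.8 → f/4 → f/5.6 → f/8 → f/11.

f/11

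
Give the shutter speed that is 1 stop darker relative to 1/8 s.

Shutter speed: 1/8 → 1/15 — 1 stop faster (darker).

1/15s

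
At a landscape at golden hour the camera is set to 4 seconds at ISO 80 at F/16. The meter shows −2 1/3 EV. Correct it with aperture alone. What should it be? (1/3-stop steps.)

f/7.1

Underexposed by 2 1/3 stops → need 2 1/3 stops brighter.
Aperture: f/16 → f/14 → f/13 → f/11 → f/10 → f/9 → f/8 → f/7.1.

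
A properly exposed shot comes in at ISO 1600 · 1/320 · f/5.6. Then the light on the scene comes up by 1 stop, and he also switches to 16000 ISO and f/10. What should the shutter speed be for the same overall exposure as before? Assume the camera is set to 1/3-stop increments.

1/2000s

Scene light: 1 stop brighter.
ISO: 1600 → 2000 → 2500 → 3200 → 4000 → 5000 → 6400 → 8000 → 10000 → 12800 → 16000 — 3 1/3 stops higher (brighter).
Aperture: f/5.6 → f/6.3 → f/7.1 → f/8 → f/9 → f/10 — 1 2/3 stops narrower (darker).
Net so far: 2 2/3 stops brighter. Shutter speed: 1/320 → 1/400 → 1/500 → 1/640 → 1/800 → 1/1000 → 1/1250 → 1/1600 → 1/2000.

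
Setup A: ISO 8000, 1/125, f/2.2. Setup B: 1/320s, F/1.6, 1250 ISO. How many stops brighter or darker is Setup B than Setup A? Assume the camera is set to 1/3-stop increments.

3 stops darker

Aperture: f/2.2 → f/2 → f/1.8 → f/1.6 — 1 stop larger aperture (brighter).
Shutter speed: 1/125 → 1/160 → 1/200 → 1/250 → 1/320 — 1 1/3 stops shorter (darker).
ISO: 8000 → 6400 → 5000 → 4000 → 3200 → 2500 → 2000 → 1600 → 1250 — 2 2/3 stops lower (darker).
Net: +1 −1 1/3 −2 2/3 = −3 stops.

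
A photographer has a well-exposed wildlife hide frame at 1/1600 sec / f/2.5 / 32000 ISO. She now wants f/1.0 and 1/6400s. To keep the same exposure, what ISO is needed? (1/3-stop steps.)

Aperture: f/2.5 → f/2.2 → f/2 → f/1.8 → f/1.6 → f/1.4 → f/1.2 → f/1.1 → f/1.0 — 2 2/3 stops opened up (brighter).
Shutter speed: 1/1600 → 1/2000 → 1/2500 → 1/3200 → 1/4000 → 1/5000 → 1/6400 — 2 stops faster (darker).
Net change so far: 2/3 stop brighter. Offset with the ISO: 32000 → 25600 → 20000.

ISO 20000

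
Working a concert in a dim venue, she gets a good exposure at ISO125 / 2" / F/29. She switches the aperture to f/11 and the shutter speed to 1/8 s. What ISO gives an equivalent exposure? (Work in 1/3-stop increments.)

Aperture: f/29 → f/25 → f/22 → f/20 → f/18 → f/16 → f/14 → f/13 → f/11 — 2 2/3 stops opened up (brighter).
Shutter speed: 2 → 1.6 → 1.3 → 1 → 0.8 → 0.6 → 0.5 → 0.4 → 0.3 → 1/4 → 1/5 → 1/6 → 1/8 — 4 stops shorter (darker).
Net change so far: 1 1/3 stops darker. Offset with the ISO: 125 → 160 → 200 → 250 → 320.

ISO 320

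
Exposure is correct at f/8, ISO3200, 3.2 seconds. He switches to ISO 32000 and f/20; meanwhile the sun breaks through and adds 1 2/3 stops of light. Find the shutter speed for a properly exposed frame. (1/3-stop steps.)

Scene light: 1 2/3 stops brighter.
ISO: 3200 → 4000 → 5000 → 6400 → 8000 → 10000 → 12800 → 16000 → 20000 → 25600 → 32000 — 3 1/3 stops raised (brighter).
Aperture: f/8 → f/9 → f/10 → f/11 → f/13 → f/14 → f/16 → f/18 → f/20 — 2 2/3 stops stopped down (darker).
Net so far: 2 1/3 stops brighter. Shutter speed: 3.2 → 2.5 → 2 → 1.6 → 1.3 → 1 → 0.8 → 0.6.

0.6 s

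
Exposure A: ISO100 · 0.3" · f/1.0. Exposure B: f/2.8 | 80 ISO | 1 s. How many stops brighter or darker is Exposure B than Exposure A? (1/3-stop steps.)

Aperture: f/1.0 → f/1.1 → f/1.2 → f/1.4 → f/1.6 → f/1.8 → f/2 → f/2.2 → f/2.5 → f/2.8 — 3 stops stopped down (darker).
Shutter speed: 0.3 → 0.4 → 0.5 → 0.6 → 0.8 → 1 — 1 2/3 stops longer (brighter).
ISO: 100 → 80 — 1/3 stop lower (darker).
Net: −3 +1 2/3 −1/3 = −1 2/3 stops.

1 2/3 stops darker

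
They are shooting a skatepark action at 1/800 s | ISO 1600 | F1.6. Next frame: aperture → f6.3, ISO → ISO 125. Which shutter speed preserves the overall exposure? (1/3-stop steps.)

1/4s

Aperture: f/1.6 → f/1.8 → f/2 → f/2.2 → f/2.5 → f/2.8 → f/3.2 → f/3.5 → f/4 → f/4.5 → f/5 → f/5.6 → f/6.3 — 4 stops narrower (darker).
ISO: 1600 → 1250 → 1000 → 800 → 640 → 500 → 400 → 320 → 250 → 200 → 160 → 125 — 3 2/3 stops lower (darker).
Net change so far: 7 2/3 stops darker. Offset with the shutter speed: 1/800 → 1/640 → 1/500 → 1/400 → 1/320 → 1/250 → 1/200 → 1/160 → 1/125 → 1/100 → 1/80 → 1/60 → 1/50 → 1/40 → 1/30 → 1/25 → 1/20 → 1/15 → 1/13 → 1/10 → 1/8 → 1/6 → 1/5 → 1/4.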